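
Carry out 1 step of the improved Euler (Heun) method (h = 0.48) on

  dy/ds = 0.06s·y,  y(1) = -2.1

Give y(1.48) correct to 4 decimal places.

-2.1763

Heun: k1 = f(s_n, y_n); k2 = f(s_n + h, y_n + h·k1); y_{n+1} = y_n + (h/2)·(k1 + k2).
s=1.000000, y=-2.100000:
  k1 = f(1.000000, -2.100000) = -0.126000
  k2 = f(1.480000, -2.160480) = -0.191851
  y ← -2.100000 + (0.48/2)·(-0.126000 + (-0.191851)) = -2.176284
y(1.48) ≈ -2.1763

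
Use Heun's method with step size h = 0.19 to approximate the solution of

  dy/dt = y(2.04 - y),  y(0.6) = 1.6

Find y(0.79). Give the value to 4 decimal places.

Heun: k1 = f(t_n, y_n); k2 = f(t_n + h, y_n + h·k1); y_{n+1} = y_n + (h/2)·(k1 + k2).
t=0.600000, y=1.600000:
  k1 = f(0.600000, 1.600000) = 0.704000
  k2 = f(0.790000, 1.733760) = 0.530947
  y ← 1.600000 + (0.19/2)·(0.704000 + 0.530947) = 1.717320
y(0.79) ≈ 1.7173

1.7173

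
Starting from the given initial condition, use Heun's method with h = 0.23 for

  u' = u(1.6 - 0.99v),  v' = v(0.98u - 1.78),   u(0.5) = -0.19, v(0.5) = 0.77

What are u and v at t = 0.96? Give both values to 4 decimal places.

Heun on (u,v): k1 = f(t_n, state_n); k2 = f(t_n + h, state_n + h·k1); state_{n+1} = state_n + (h/2)·(k1 + k2).
0.500000: (-0.190000, 0.770000)
  k1 = (-0.159163, -1.513974)
  predictor → (-0.226607, 0.421786)
  k2 = (-0.267948, -0.844447)
  → (-0.239118, 0.498782)
0.730000: (-0.239118, 0.498782)
  k1 = (-0.264514, -1.004713)
  predictor → (-0.299956, 0.267697)
  k2 = (-0.400435, -0.555193)
  → (-0.315587, 0.319392)
(u(0.96), v(0.96)) ≈ (-0.3156, 0.3194)

-0.3156, 0.3194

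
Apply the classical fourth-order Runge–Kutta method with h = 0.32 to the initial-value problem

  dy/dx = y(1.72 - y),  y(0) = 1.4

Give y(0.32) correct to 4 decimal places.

1.5196

RK4: k1 = f(x_n, y_n); k2 = f(x_n + h/2, y_n + (h/2)·k1); k3 = f(x_n + h/2, y_n + (h/2)·k2); k4 = f(x_n + h, y_n + h·k3); y_{n+1} = y_n + (h/6)·(k1 + 2k2 + 2k3 + k4).
x=0.000000, y=1.400000:
  k1 = f(0.000000, 1.400000) = 0.448000
  k2 = f(0.160000, 1.471680) = 0.365448
  k3 = f(0.160000, 1.458472) = 0.381432
  k4 = f(0.320000, 1.522058) = 0.301279
  y ← 1.400000 + (0.32/6)·(k1 + 2k2 + 2k3 + k4) = 1.519629
y(0.32) ≈ 1.5196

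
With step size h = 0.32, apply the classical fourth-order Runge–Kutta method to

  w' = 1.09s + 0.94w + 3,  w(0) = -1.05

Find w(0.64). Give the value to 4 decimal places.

0.9922

RK4: k1 = f(s_n, w_n); k2 = f(s_n + h/2, w_n + (h/2)·k1); k3 = f(s_n + h/2, w_n + (h/2)·k2); k4 = f(s_n + h, w_n + h·k3); w_{n+1} = w_n + (h/6)·(k1 + 2k2 + 2k3 + k4).
s=0.000000, w=-1.050000:
  k1 = f(0.000000, -1.050000) = 2.013000
  k2 = f(0.160000, -0.727920) = 2.490155
  k3 = f(0.160000, -0.651575) = 2.561919
  k4 = f(0.320000, -0.230186) = 3.132425
  w ← -1.050000 + (0.32/6)·(k1 + 2k2 + 2k3 + k4) = -0.236689
s=0.320000, w=-0.236689:
  k1 = f(0.320000, -0.236689) = 3.126312
  k2 = f(0.480000, 0.263521) = 3.770909
  k3 = f(0.480000, 0.366656) = 3.867857
  k4 = f(0.640000, 1.001025) = 4.638563
  w ← -0.236689 + (0.32/6)·(k1 + 2k2 + 2k3 + k4) = 0.992239
w(0.64) ≈ 0.9922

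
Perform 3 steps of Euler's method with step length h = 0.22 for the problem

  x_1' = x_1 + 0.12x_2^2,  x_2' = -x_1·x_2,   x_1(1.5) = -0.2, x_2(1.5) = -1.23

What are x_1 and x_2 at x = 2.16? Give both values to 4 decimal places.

-0.2031, -1.4024

Euler on (x_1,x_2): x_1_{n+1} = x_1_n + h·x_1', x_2_{n+1} = x_2_n + h·x_2'.
1.500000: (-0.200000, -1.230000); f=(-0.018452, -0.246000) → (-0.204059, -1.284120)
1.720000: (-0.204059, -1.284120); f=(-0.006184, -0.262037) → (-0.205420, -1.341768)
1.940000: (-0.205420, -1.341768); f=(0.010621, -0.275626) → (-0.203083, -1.402406)
(x_1(2.16), x_2(2.16)) ≈ (-0.2031, -1.4024)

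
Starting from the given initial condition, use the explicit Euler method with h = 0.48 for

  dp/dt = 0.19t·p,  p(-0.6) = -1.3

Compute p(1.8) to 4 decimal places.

-1.5142

Euler: p_{n+1} = p_n + h·f(t_n, p_n).
t=-0.600000, p=-1.300000: f=0.148200 → p ← -1.300000 + 0.48·0.148200 = -1.228864
t=-0.120000, p=-1.228864: f=0.028018 → p ← -1.228864 + 0.48·0.028018 = -1.215415
t=0.360000, p=-1.215415: f=-0.083134 → p ← -1.215415 + 0.48·(-0.083134) = -1.255320
t=0.840000, p=-1.255320: f=-0.200349 → p ← -1.255320 + 0.48·(-0.200349) = -1.351487
t=1.320000, p=-1.351487: f=-0.338953 → p ← -1.351487 + 0.48·(-0.338953) = -1.514185
p(1.8) ≈ -1.5142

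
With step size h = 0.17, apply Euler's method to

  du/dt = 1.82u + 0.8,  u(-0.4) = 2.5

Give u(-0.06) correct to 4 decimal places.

4.6004

Euler: u_{n+1} = u_n + h·f(t_n, u_n).
t=-0.400000, u=2.500000: f=5.350000 → u ← 2.500000 + 0.17·5.350000 = 3.409500
t=-0.230000, u=3.409500: f=7.005290 → u ← 3.409500 + 0.17·7.005290 = 4.600399
u(-0.06) ≈ 4.6004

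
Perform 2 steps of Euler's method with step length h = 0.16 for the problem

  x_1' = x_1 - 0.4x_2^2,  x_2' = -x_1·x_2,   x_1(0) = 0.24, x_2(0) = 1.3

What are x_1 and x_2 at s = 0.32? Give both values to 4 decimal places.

0.0975, 1.2160

Euler on (x_1,x_2): x_1_{n+1} = x_1_n + h·x_1', x_2_{n+1} = x_2_n + h·x_2'.
0.000000: (0.240000, 1.300000); f=(-0.436000, -0.312000) → (0.170240, 1.250080)
0.160000: (0.170240, 1.250080); f=(-0.454840, -0.212814) → (0.097466, 1.216030)
(x_1(0.32), x_2(0.32)) ≈ (0.0975, 1.2160)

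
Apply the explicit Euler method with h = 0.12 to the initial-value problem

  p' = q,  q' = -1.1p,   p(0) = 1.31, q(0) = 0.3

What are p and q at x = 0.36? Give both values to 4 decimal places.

1.3552, -0.2303

Euler on (p,q): p_{n+1} = p_n + h·p', q_{n+1} = q_n + h·q'.
0.000000: (1.310000, 0.300000); f=(0.300000, -1.441000) → (1.346000, 0.127080)
0.120000: (1.346000, 0.127080); f=(0.127080, -1.480600) → (1.361250, -0.050592)
0.240000: (1.361250, -0.050592); f=(-0.050592, -1.497375) → (1.355179, -0.230277)
(p(0.36), q(0.36)) ≈ (1.3552, -0.2303)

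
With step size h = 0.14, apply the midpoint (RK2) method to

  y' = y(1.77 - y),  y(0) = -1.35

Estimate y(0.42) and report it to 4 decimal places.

Midpoint: k1 = f(t_n, y_n); k2 = f(t_n + h/2, y_n + (h/2)·k1); y_{n+1} = y_n + h·k2.
t=0.000000, y=-1.350000:
  k1 = f(0.000000, -1.350000) = -4.212000
  k2 = f(0.070000, -1.644840) = -5.616865
  y ← -1.350000 + 0.14·(-5.616865) = -2.136361
t=0.140000, y=-2.136361:
  k1 = f(0.140000, -2.136361) = -8.345398
  k2 = f(0.210000, -2.720539) = -12.216687
  y ← -2.136361 + 0.14·(-12.216687) = -3.846697
t=0.280000, y=-3.846697:
  k1 = f(0.280000, -3.846697) = -21.605734
  k2 = f(0.350000, -5.359099) = -38.205544
  y ← -3.846697 + 0.14·(-38.205544) = -9.195473
y(0.42) ≈ -9.1955

-9.1955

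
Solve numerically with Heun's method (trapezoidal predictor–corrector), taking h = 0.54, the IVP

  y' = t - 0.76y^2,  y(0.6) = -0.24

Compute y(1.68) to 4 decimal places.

0.8332

Heun: k1 = f(t_n, y_n); k2 = f(t_n + h, y_n + h·k1); y_{n+1} = y_n + (h/2)·(k1 + k2).
t=0.600000, y=-0.240000:
  k1 = f(0.600000, -0.240000) = 0.556224
  k2 = f(1.140000, 0.060361) = 1.137231
  y ← -0.240000 + (0.54/2)·(0.556224 + 1.137231) = 0.217233
t=1.140000, y=0.217233:
  k1 = f(1.140000, 0.217233) = 1.104136
  k2 = f(1.680000, 0.813466) = 1.177088
  y ← 0.217233 + (0.54/2)·(1.104136 + 1.177088) = 0.833163
y(1.68) ≈ 0.8332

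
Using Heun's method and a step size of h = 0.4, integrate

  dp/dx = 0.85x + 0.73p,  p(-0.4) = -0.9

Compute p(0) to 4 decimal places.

-1.2890

Heun: k1 = f(x_n, p_n); k2 = f(x_n + h, p_n + h·k1); p_{n+1} = p_n + (h/2)·(k1 + k2).
x=-0.400000, p=-0.900000:
  k1 = f(-0.400000, -0.900000) = -0.997000
  k2 = f(0.000000, -1.298800) = -0.948124
  p ← -0.900000 + (0.4/2)·(-0.997000 + (-0.948124)) = -1.289025
p(0) ≈ -1.2890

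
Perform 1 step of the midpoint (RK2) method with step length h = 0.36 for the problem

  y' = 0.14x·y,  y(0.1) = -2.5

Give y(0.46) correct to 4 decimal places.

Midpoint: k1 = f(x_n, y_n); k2 = f(x_n + h/2, y_n + (h/2)·k1); y_{n+1} = y_n + h·k2.
x=0.100000, y=-2.500000:
  k1 = f(0.100000, -2.500000) = -0.035000
  k2 = f(0.280000, -2.506300) = -0.098247
  y ← -2.500000 + 0.36·(-0.098247) = -2.535369
y(0.46) ≈ -2.5354

-2.5354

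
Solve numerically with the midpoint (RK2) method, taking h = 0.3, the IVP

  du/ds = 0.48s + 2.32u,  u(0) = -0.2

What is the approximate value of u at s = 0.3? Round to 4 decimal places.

Midpoint: k1 = f(s_n, u_n); k2 = f(s_n + h/2, u_n + (h/2)·k1); u_{n+1} = u_n + h·k2.
s=0.000000, u=-0.200000:
  k1 = f(0.000000, -0.200000) = -0.464000
  k2 = f(0.150000, -0.269600) = -0.553472
  u ← -0.200000 + 0.3·(-0.553472) = -0.366042
u(0.3) ≈ -0.3660

-0.3660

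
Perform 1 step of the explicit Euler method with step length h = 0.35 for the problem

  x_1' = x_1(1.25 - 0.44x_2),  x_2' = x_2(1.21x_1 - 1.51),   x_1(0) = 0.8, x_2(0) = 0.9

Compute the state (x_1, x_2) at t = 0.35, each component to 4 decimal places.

1.0391, 0.7293

Euler on (x_1,x_2): x_1_{n+1} = x_1_n + h·x_1', x_2_{n+1} = x_2_n + h·x_2'.
0.000000: (0.800000, 0.900000); f=(0.683200, -0.487800) → (1.039120, 0.729270)
(x_1(0.35), x_2(0.35)) ≈ (1.0391, 0.7293)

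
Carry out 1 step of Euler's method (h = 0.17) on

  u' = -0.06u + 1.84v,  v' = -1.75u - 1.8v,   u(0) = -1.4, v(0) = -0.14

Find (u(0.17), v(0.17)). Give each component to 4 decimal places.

Euler on (u,v): u_{n+1} = u_n + h·u', v_{n+1} = v_n + h·v'.
0.000000: (-1.400000, -0.140000); f=(-0.173600, 2.702000) → (-1.429512, 0.319340)
(u(0.17), v(0.17)) ≈ (-1.4295, 0.3193)

-1.4295, 0.3193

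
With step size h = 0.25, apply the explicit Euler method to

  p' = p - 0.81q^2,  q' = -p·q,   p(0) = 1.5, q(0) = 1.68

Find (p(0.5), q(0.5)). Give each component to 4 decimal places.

1.4061, 0.7078

Euler on (p,q): p_{n+1} = p_n + h·p', q_{n+1} = q_n + h·q'.
0.000000: (1.500000, 1.680000); f=(-0.786144, -2.520000) → (1.303464, 1.050000)
0.250000: (1.303464, 1.050000); f=(0.410439, -1.368637) → (1.406074, 0.707841)
(p(0.5), q(0.5)) ≈ (1.4061, 0.7078)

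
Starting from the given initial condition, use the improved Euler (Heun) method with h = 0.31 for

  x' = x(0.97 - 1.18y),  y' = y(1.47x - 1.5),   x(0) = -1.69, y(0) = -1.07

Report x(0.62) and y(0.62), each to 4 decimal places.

Heun on (x,y): k1 = f(s_n, state_n); k2 = f(s_n + h, state_n + h·k1); state_{n+1} = state_n + (h/2)·(k1 + k2).
0.000000: (-1.690000, -1.070000)
  k1 = (-3.773094, 4.263201)
  predictor → (-2.859659, 0.251592)
  k2 = (-1.924897, -1.435007)
  → (-2.573189, -0.631630)
0.310000: (-2.573189, -0.631630)
  k1 = (-4.413850, 3.336640)
  predictor → (-3.941482, 0.402729)
  k2 = (-1.950168, -2.937493)
  → (-3.559611, -0.569762)
(x(0.62), y(0.62)) ≈ (-3.5596, -0.5698)

-3.5596, -0.5698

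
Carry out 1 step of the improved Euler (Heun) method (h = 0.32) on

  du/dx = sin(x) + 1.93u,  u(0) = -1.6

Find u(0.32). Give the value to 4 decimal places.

Heun: k1 = f(x_n, u_n); k2 = f(x_n + h, u_n + h·k1); u_{n+1} = u_n + (h/2)·(k1 + k2).
x=0.000000, u=-1.600000:
  k1 = f(0.000000, -1.600000) = -3.088000
  k2 = f(0.320000, -2.588160) = -4.680582
  u ← -1.600000 + (0.32/2)·(-3.088000 + (-4.680582)) = -2.842973
u(0.32) ≈ -2.8430

-2.8430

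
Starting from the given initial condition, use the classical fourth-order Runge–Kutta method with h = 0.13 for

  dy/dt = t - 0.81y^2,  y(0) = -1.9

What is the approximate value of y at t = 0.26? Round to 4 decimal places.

-3.1158

RK4: k1 = f(t_n, y_n); k2 = f(t_n + h/2, y_n + (h/2)·k1); k3 = f(t_n + h/2, y_n + (h/2)·k2); k4 = f(t_n + h, y_n + h·k3); y_{n+1} = y_n + (h/6)·(k1 + 2k2 + 2k3 + k4).
t=0.000000, y=-1.900000:
  k1 = f(0.000000, -1.900000) = -2.924100
  k2 = f(0.065000, -2.090066) = -3.473386
  k3 = f(0.065000, -2.125770) = -3.595308
  k4 = f(0.130000, -2.367390) = -4.409674
  y ← -1.900000 + (0.13/6)·(k1 + 2k2 + 2k3 + k4) = -2.365209
t=0.130000, y=-2.365209:
  k1 = f(0.130000, -2.365209) = -4.401311
  k2 = f(0.195000, -2.651294) = -5.498780
  k3 = f(0.195000, -2.722629) = -5.809295
  k4 = f(0.260000, -3.120417) = -7.626971
  y ← -2.365209 + (0.13/6)·(k1 + 2k2 + 2k3 + k4) = -3.115838
y(0.26) ≈ -3.1158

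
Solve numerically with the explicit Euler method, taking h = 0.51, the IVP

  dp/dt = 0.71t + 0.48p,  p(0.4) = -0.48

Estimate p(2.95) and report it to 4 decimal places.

2.0989

Euler: p_{n+1} = p_n + h·f(t_n, p_n).
t=0.400000, p=-0.480000: f=0.053600 → p ← -0.480000 + 0.51·0.053600 = -0.452664
t=0.910000, p=-0.452664: f=0.428821 → p ← -0.452664 + 0.51·0.428821 = -0.233965
t=1.420000, p=-0.233965: f=0.895897 → p ← -0.233965 + 0.51·0.895897 = 0.222942
t=1.930000, p=0.222942: f=1.477312 → p ← 0.222942 + 0.51·1.477312 = 0.976371
t=2.440000, p=0.976371: f=2.201058 → p ← 0.976371 + 0.51·2.201058 = 2.098911
p(2.95) ≈ 2.0989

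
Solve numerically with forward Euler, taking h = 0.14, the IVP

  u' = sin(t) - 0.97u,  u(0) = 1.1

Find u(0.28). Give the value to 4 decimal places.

Euler: u_{n+1} = u_n + h·f(t_n, u_n).
t=0.000000, u=1.100000: f=-1.067000 → u ← 1.100000 + 0.14·(-1.067000) = 0.950620
t=0.140000, u=0.950620: f=-0.782558 → u ← 0.950620 + 0.14·(-0.782558) = 0.841062
u(0.28) ≈ 0.8411

0.8411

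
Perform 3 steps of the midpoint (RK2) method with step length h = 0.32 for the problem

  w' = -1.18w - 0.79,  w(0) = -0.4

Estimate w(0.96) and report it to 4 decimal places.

-0.5795

Midpoint: k1 = f(t_n, w_n); k2 = f(t_n + h/2, w_n + (h/2)·k1); w_{n+1} = w_n + h·k2.
t=0.000000, w=-0.400000:
  k1 = f(0.000000, -0.400000) = -0.318000
  k2 = f(0.160000, -0.450880) = -0.257962
  w ← -0.400000 + 0.32·(-0.257962) = -0.482548
t=0.320000, w=-0.482548:
  k1 = f(0.320000, -0.482548) = -0.220594
  k2 = f(0.480000, -0.517843) = -0.178946
  w ← -0.482548 + 0.32·(-0.178946) = -0.539810
t=0.640000, w=-0.539810:
  k1 = f(0.640000, -0.539810) = -0.153024
  k2 = f(0.800000, -0.564294) = -0.124133
  w ← -0.539810 + 0.32·(-0.124133) = -0.579533
w(0.96) ≈ -0.5795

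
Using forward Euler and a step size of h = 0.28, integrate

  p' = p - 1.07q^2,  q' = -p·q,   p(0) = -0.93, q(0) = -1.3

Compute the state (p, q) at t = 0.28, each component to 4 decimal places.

Euler on (p,q): p_{n+1} = p_n + h·p', q_{n+1} = q_n + h·q'.
0.000000: (-0.930000, -1.300000); f=(-2.738300, -1.209000) → (-1.696724, -1.638520)
(p(0.28), q(0.28)) ≈ (-1.6967, -1.6385)

-1.6967, -1.6385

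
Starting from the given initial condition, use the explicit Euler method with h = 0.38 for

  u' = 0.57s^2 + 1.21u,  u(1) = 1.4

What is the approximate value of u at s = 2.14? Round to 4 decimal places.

6.0899

Euler: u_{n+1} = u_n + h·f(s_n, u_n).
s=1.000000, u=1.400000: f=2.264000 → u ← 1.400000 + 0.38·2.264000 = 2.260320
s=1.380000, u=2.260320: f=3.820495 → u ← 2.260320 + 0.38·3.820495 = 3.712108
s=1.760000, u=3.712108: f=6.257283 → u ← 3.712108 + 0.38·6.257283 = 6.089876
u(2.14) ≈ 6.0899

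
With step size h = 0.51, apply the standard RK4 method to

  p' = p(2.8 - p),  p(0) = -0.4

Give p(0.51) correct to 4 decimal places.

-2.7404

RK4: k1 = f(s_n, p_n); k2 = f(s_n + h/2, p_n + (h/2)·k1); k3 = f(s_n + h/2, p_n + (h/2)·k2); k4 = f(s_n + h, p_n + h·k3); p_{n+1} = p_n + (h/6)·(k1 + 2k2 + 2k3 + k4).
s=0.000000, p=-0.400000:
  k1 = f(0.000000, -0.400000) = -1.280000
  k2 = f(0.255000, -0.726400) = -2.561577
  k3 = f(0.255000, -1.053202) = -4.058201
  k4 = f(0.510000, -2.469682) = -13.014441
  p ← -0.400000 + (0.51/6)·(k1 + 2k2 + 2k3 + k4) = -2.740390
p(0.51) ≈ -2.7404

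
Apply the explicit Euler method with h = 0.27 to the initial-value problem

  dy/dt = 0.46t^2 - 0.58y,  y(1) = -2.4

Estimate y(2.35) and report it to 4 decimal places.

Euler: y_{n+1} = y_n + h·f(t_n, y_n).
t=1.000000, y=-2.400000: f=1.852000 → y ← -2.400000 + 0.27·1.852000 = -1.899960
t=1.270000, y=-1.899960: f=1.843911 → y ← -1.899960 + 0.27·1.843911 = -1.402104
t=1.540000, y=-1.402104: f=1.904156 → y ← -1.402104 + 0.27·1.904156 = -0.887982
t=1.810000, y=-0.887982: f=2.022035 → y ← -0.887982 + 0.27·2.022035 = -0.342032
t=2.080000, y=-0.342032: f=2.188523 → y ← -0.342032 + 0.27·2.188523 = 0.248869
y(2.35) ≈ 0.2489

0.2489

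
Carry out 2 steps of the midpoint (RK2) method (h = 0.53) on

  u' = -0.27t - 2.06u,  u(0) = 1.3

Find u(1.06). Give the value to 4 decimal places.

0.2390

Midpoint: k1 = f(t_n, u_n); k2 = f(t_n + h/2, u_n + (h/2)·k1); u_{n+1} = u_n + h·k2.
t=0.000000, u=1.300000:
  k1 = f(0.000000, 1.300000) = -2.678000
  k2 = f(0.265000, 0.590330) = -1.287630
  u ← 1.300000 + 0.53·(-1.287630) = 0.617556
t=0.530000, u=0.617556:
  k1 = f(0.530000, 0.617556) = -1.415266
  k2 = f(0.795000, 0.242511) = -0.714222
  u ← 0.617556 + 0.53·(-0.714222) = 0.239018
u(1.06) ≈ 0.2390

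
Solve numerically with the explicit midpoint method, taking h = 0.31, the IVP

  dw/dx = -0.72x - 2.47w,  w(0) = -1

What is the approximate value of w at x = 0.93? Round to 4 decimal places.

-0.3171

Midpoint: k1 = f(x_n, w_n); k2 = f(x_n + h/2, w_n + (h/2)·k1); w_{n+1} = w_n + h·k2.
x=0.000000, w=-1.000000:
  k1 = f(0.000000, -1.000000) = 2.470000
  k2 = f(0.155000, -0.617150) = 1.412761
  w ← -1.000000 + 0.31·1.412761 = -0.562044
x=0.310000, w=-0.562044:
  k1 = f(0.310000, -0.562044) = 1.165049
  k2 = f(0.465000, -0.381462) = 0.607410
  w ← -0.562044 + 0.31·0.607410 = -0.373747
x=0.620000, w=-0.373747:
  k1 = f(0.620000, -0.373747) = 0.476755
  k2 = f(0.775000, -0.299850) = 0.182630
  w ← -0.373747 + 0.31·0.182630 = -0.317132
w(0.93) ≈ -0.3171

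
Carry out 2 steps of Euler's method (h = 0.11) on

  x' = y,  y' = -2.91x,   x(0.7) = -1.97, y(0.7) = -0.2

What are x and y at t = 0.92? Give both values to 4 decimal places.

-1.9446, 1.0682

Euler on (x,y): x_{n+1} = x_n + h·x', y_{n+1} = y_n + h·y'.
0.700000: (-1.970000, -0.200000); f=(-0.200000, 5.732700) → (-1.992000, 0.430597)
0.810000: (-1.992000, 0.430597); f=(0.430597, 5.796720) → (-1.944634, 1.068236)
(x(0.92), y(0.92)) ≈ (-1.9446, 1.0682)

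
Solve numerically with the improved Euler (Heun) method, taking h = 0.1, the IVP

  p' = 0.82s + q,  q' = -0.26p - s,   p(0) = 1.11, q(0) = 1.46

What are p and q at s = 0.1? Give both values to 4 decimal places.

Heun on (p,q): k1 = f(s_n, state_n); k2 = f(s_n + h, state_n + h·k1); state_{n+1} = state_n + (h/2)·(k1 + k2).
0.000000: (1.110000, 1.460000)
  k1 = (1.460000, -0.288600)
  predictor → (1.256000, 1.431140)
  k2 = (1.513140, -0.426560)
  → (1.258657, 1.424242)
(p(0.1), q(0.1)) ≈ (1.2587, 1.4242)

1.2587, 1.4242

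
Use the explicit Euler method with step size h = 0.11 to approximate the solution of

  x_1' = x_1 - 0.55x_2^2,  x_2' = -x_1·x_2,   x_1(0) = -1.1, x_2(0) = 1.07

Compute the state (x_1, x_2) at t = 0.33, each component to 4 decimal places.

-1.7999, 1.5986

Euler on (x_1,x_2): x_1_{n+1} = x_1_n + h·x_1', x_2_{n+1} = x_2_n + h·x_2'.
0.000000: (-1.100000, 1.070000); f=(-1.729695, 1.177000) → (-1.290266, 1.199470)
0.110000: (-1.290266, 1.199470); f=(-2.081567, 1.547636) → (-1.519239, 1.369710)
0.220000: (-1.519239, 1.369710); f=(-2.551097, 2.080917) → (-1.799859, 1.598611)
(x_1(0.33), x_2(0.33)) ≈ (-1.7999, 1.5986)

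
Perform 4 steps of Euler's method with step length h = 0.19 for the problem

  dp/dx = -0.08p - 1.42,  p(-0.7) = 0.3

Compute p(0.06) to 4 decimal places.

-0.7727

Euler: p_{n+1} = p_n + h·f(x_n, p_n).
x=-0.700000, p=0.300000: f=-1.444000 → p ← 0.300000 + 0.19·(-1.444000) = 0.025640
x=-0.510000, p=0.025640: f=-1.422051 → p ← 0.025640 + 0.19·(-1.422051) = -0.244550
x=-0.320000, p=-0.244550: f=-1.400436 → p ← -0.244550 + 0.19·(-1.400436) = -0.510633
x=-0.130000, p=-0.510633: f=-1.379149 → p ← -0.510633 + 0.19·(-1.379149) = -0.772671
p(0.06) ≈ -0.7727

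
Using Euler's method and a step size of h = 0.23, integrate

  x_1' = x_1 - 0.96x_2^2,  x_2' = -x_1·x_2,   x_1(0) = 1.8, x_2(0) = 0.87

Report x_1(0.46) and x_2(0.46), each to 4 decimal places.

2.4603, 0.2698

Euler on (x_1,x_2): x_1_{n+1} = x_1_n + h·x_1', x_2_{n+1} = x_2_n + h·x_2'.
0.000000: (1.800000, 0.870000); f=(1.073376, -1.566000) → (2.046876, 0.509820)
0.230000: (2.046876, 0.509820); f=(1.797357, -1.043539) → (2.460269, 0.269806)
(x_1(0.46), x_2(0.46)) ≈ (2.4603, 0.2698)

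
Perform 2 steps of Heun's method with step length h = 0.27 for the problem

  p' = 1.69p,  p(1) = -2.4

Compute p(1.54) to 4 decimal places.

Heun: k1 = f(s_n, p_n); k2 = f(s_n + h, p_n + h·k1); p_{n+1} = p_n + (h/2)·(k1 + k2).
s=1.000000, p=-2.400000:
  k1 = f(1.000000, -2.400000) = -4.056000
  k2 = f(1.270000, -3.495120) = -5.906753
  p ← -2.400000 + (0.27/2)·(-4.056000 + (-5.906753)) = -3.744972
s=1.270000, p=-3.744972:
  k1 = f(1.270000, -3.744972) = -6.329002
  k2 = f(1.540000, -5.453802) = -9.216926
  p ← -3.744972 + (0.27/2)·(-6.329002 + (-9.216926)) = -5.843672
p(1.54) ≈ -5.8437

-5.8437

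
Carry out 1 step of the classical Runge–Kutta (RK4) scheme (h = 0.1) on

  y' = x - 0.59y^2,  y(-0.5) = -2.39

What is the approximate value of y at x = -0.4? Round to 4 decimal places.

RK4: k1 = f(x_n, y_n); k2 = f(x_n + h/2, y_n + (h/2)·k1); k3 = f(x_n + h/2, y_n + (h/2)·k2); k4 = f(x_n + h, y_n + h·k3); y_{n+1} = y_n + (h/6)·(k1 + 2k2 + 2k3 + k4).
x=-0.500000, y=-2.390000:
  k1 = f(-0.500000, -2.390000) = -3.870139
  k2 = f(-0.450000, -2.583507) = -4.387960
  k3 = f(-0.450000, -2.609398) = -4.467285
  k4 = f(-0.400000, -2.836729) = -5.147747
  y ← -2.390000 + (0.1/6)·(k1 + 2k2 + 2k3 + k4) = -2.835473
y(-0.4) ≈ -2.8355

-2.8355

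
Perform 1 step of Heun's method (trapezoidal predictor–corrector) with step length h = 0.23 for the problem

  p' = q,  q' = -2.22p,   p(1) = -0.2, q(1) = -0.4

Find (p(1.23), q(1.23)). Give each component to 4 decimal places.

Heun on (p,q): k1 = f(x_n, state_n); k2 = f(x_n + h, state_n + h·k1); state_{n+1} = state_n + (h/2)·(k1 + k2).
1.000000: (-0.200000, -0.400000)
  k1 = (-0.400000, 0.444000)
  predictor → (-0.292000, -0.297880)
  k2 = (-0.297880, 0.648240)
  → (-0.280256, -0.274392)
(p(1.23), q(1.23)) ≈ (-0.2803, -0.2744)

-0.2803, -0.2744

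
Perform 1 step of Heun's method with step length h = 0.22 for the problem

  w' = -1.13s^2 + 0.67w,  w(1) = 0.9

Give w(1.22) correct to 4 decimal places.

0.7148

Heun: k1 = f(s_n, w_n); k2 = f(s_n + h, w_n + h·k1); w_{n+1} = w_n + (h/2)·(k1 + k2).
s=1.000000, w=0.900000:
  k1 = f(1.000000, 0.900000) = -0.527000
  k2 = f(1.220000, 0.784060) = -1.156572
  w ← 0.900000 + (0.22/2)·(-0.527000 + (-1.156572)) = 0.714807
w(1.22) ≈ 0.7148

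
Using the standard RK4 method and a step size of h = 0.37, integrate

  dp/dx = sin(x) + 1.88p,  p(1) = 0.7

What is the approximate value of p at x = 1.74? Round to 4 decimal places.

RK4: k1 = f(x_n, p_n); k2 = f(x_n + h/2, p_n + (h/2)·k1); k3 = f(x_n + h/2, p_n + (h/2)·k2); k4 = f(x_n + h, p_n + h·k3); p_{n+1} = p_n + (h/6)·(k1 + 2k2 + 2k3 + k4).
x=1.000000, p=0.700000:
  k1 = f(1.000000, 0.700000) = 2.157471
  k2 = f(1.185000, 1.099132) = 2.992867
  k3 = f(1.185000, 1.253680) = 3.283418
  k4 = f(1.370000, 1.914865) = 4.579854
  p ← 0.700000 + (0.37/6)·(k1 + 2k2 + 2k3 + k4) = 1.889544
x=1.370000, p=1.889544:
  k1 = f(1.370000, 1.889544) = 4.532250
  k2 = f(1.555000, 2.728010) = 6.128534
  k3 = f(1.555000, 3.023322) = 6.683721
  k4 = f(1.740000, 4.362521) = 9.187258
  p ← 1.889544 + (0.37/6)·(k1 + 2k2 + 2k3 + k4) = 4.315758
p(1.74) ≈ 4.3158

4.3158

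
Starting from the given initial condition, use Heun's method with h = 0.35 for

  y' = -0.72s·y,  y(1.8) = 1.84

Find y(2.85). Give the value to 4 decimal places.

Heun: k1 = f(s_n, y_n); k2 = f(s_n + h, y_n + h·k1); y_{n+1} = y_n + (h/2)·(k1 + k2).
s=1.800000, y=1.840000:
  k1 = f(1.800000, 1.840000) = -2.384640
  k2 = f(2.150000, 1.005376) = -1.556322
  y ← 1.840000 + (0.35/2)·(-2.384640 + (-1.556322)) = 1.150332
s=2.150000, y=1.150332:
  k1 = f(2.150000, 1.150332) = -1.780713
  k2 = f(2.500000, 0.527082) = -0.948748
  y ← 1.150332 + (0.35/2)·(-1.780713 + (-0.948748)) = 0.672676
s=2.500000, y=0.672676:
  k1 = f(2.500000, 0.672676) = -1.210817
  k2 = f(2.850000, 0.248890) = -0.510723
  y ← 0.672676 + (0.35/2)·(-1.210817 + (-0.510723)) = 0.371407
y(2.85) ≈ 0.3714

0.3714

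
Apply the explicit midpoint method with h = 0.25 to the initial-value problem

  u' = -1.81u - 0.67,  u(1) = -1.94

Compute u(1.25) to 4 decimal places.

-1.3904

Midpoint: k1 = f(x_n, u_n); k2 = f(x_n + h/2, u_n + (h/2)·k1); u_{n+1} = u_n + h·k2.
x=1.000000, u=-1.940000:
  k1 = f(1.000000, -1.940000) = 2.841400
  k2 = f(1.125000, -1.584825) = 2.198533
  u ← -1.940000 + 0.25·2.198533 = -1.390367
u(1.25) ≈ -1.3904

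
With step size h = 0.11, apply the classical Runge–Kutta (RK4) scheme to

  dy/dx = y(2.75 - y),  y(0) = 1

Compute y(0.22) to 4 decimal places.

1.4062

RK4: k1 = f(x_n, y_n); k2 = f(x_n + h/2, y_n + (h/2)·k1); k3 = f(x_n + h/2, y_n + (h/2)·k2); k4 = f(x_n + h, y_n + h·k3); y_{n+1} = y_n + (h/6)·(k1 + 2k2 + 2k3 + k4).
x=0.000000, y=1.000000:
  k1 = f(0.000000, 1.000000) = 1.750000
  k2 = f(0.055000, 1.096250) = 1.812923
  k3 = f(0.055000, 1.099711) = 1.814841
  k4 = f(0.110000, 1.199632) = 1.859871
  y ← 1.000000 + (0.11/6)·(k1 + 2k2 + 2k3 + k4) = 1.199199
x=0.110000, y=1.199199:
  k1 = f(0.110000, 1.199199) = 1.859719
  k2 = f(0.165000, 1.301484) = 1.885220
  k3 = f(0.165000, 1.302886) = 1.885425
  k4 = f(0.220000, 1.406596) = 1.889627
  y ← 1.199199 + (0.11/6)·(k1 + 2k2 + 2k3 + k4) = 1.406194
y(0.22) ≈ 1.4062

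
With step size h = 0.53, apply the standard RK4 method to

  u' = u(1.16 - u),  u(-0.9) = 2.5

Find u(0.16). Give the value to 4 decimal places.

1.3690

RK4: k1 = f(t_n, u_n); k2 = f(t_n + h/2, u_n + (h/2)·k1); k3 = f(t_n + h/2, u_n + (h/2)·k2); k4 = f(t_n + h, u_n + h·k3); u_{n+1} = u_n + (h/6)·(k1 + 2k2 + 2k3 + k4).
t=-0.900000, u=2.500000:
  k1 = f(-0.900000, 2.500000) = -3.350000
  k2 = f(-0.635000, 1.612250) = -0.729140
  k3 = f(-0.635000, 2.306778) = -2.645362
  k4 = f(-0.370000, 1.097958) = 0.068119
  u ← 2.500000 + (0.53/6)·(k1 + 2k2 + 2k3 + k4) = 1.613939
t=-0.370000, u=1.613939:
  k1 = f(-0.370000, 1.613939) = -0.732629
  k2 = f(-0.105000, 1.419792) = -0.368850
  k3 = f(-0.105000, 1.516193) = -0.540058
  k4 = f(0.160000, 1.327708) = -0.222667
  u ← 1.613939 + (0.53/6)·(k1 + 2k2 + 2k3 + k4) = 1.368980
u(0.16) ≈ 1.3690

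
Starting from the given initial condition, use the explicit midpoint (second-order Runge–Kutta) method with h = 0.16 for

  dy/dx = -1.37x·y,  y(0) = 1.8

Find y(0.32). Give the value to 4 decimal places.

Midpoint: k1 = f(x_n, y_n); k2 = f(x_n + h/2, y_n + (h/2)·k1); y_{n+1} = y_n + h·k2.
x=0.000000, y=1.800000:
  k1 = f(0.000000, 1.800000) = 0.000000
  k2 = f(0.080000, 1.800000) = -0.197280
  y ← 1.800000 + 0.16·(-0.197280) = 1.768435
x=0.160000, y=1.768435:
  k1 = f(0.160000, 1.768435) = -0.387641
  k2 = f(0.240000, 1.737424) = -0.571265
  y ← 1.768435 + 0.16·(-0.571265) = 1.677033
y(0.32) ≈ 1.6770

1.6770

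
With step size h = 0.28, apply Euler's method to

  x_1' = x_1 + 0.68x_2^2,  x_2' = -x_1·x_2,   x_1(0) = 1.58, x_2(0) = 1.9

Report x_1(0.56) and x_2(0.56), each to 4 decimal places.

3.6822, 0.2556

Euler on (x_1,x_2): x_1_{n+1} = x_1_n + h·x_1', x_2_{n+1} = x_2_n + h·x_2'.
0.000000: (1.580000, 1.900000); f=(4.034800, -3.002000) → (2.709744, 1.059440)
0.280000: (2.709744, 1.059440); f=(3.472985, -2.870811) → (3.682180, 0.255613)
(x_1(0.56), x_2(0.56)) ≈ (3.6822, 0.2556)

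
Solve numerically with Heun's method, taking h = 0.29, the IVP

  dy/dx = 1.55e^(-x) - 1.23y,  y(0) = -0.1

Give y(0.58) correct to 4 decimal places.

Heun: k1 = f(x_n, y_n); k2 = f(x_n + h, y_n + h·k1); y_{n+1} = y_n + (h/2)·(k1 + k2).
x=0.000000, y=-0.100000:
  k1 = f(0.000000, -0.100000) = 1.673000
  k2 = f(0.290000, 0.385170) = 0.686049
  y ← -0.100000 + (0.29/2)·(1.673000 + 0.686049) = 0.242062
x=0.290000, y=0.242062:
  k1 = f(0.290000, 0.242062) = 0.862072
  k2 = f(0.580000, 0.492063) = 0.262605
  y ← 0.242062 + (0.29/2)·(0.862072 + 0.262605) = 0.405140
y(0.58) ≈ 0.4051

0.4051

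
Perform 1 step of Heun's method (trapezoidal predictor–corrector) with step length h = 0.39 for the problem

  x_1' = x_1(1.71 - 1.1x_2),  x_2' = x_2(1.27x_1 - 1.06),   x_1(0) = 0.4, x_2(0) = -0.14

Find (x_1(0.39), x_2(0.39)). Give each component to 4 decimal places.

0.7920, -0.1210

Heun on (x_1,x_2): k1 = f(t_n, state_n); k2 = f(t_n + h, state_n + h·k1); state_{n+1} = state_n + (h/2)·(k1 + k2).
0.000000: (0.400000, -0.140000)
  k1 = (0.745600, 0.077280)
  predictor → (0.690784, -0.109861)
  k2 = (1.264720, 0.020072)
  → (0.792012, -0.121016)
(x_1(0.39), x_2(0.39)) ≈ (0.7920, -0.1210)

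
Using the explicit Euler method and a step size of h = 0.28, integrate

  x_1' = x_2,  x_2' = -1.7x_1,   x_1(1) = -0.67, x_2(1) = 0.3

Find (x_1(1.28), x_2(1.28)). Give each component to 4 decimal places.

Euler on (x_1,x_2): x_1_{n+1} = x_1_n + h·x_1', x_2_{n+1} = x_2_n + h·x_2'.
1.000000: (-0.670000, 0.300000); f=(0.300000, 1.139000) → (-0.586000, 0.618920)
(x_1(1.28), x_2(1.28)) ≈ (-0.5860, 0.6189)

-0.5860, 0.6189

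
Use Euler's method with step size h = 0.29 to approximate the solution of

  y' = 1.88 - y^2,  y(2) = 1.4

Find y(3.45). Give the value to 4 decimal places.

1.3711

Euler: y_{n+1} = y_n + h·f(t_n, y_n).
t=2.000000, y=1.400000: f=-0.080000 → y ← 1.400000 + 0.29·(-0.080000) = 1.376800
t=2.290000, y=1.376800: f=-0.015578 → y ← 1.376800 + 0.29·(-0.015578) = 1.372282
t=2.580000, y=1.372282: f=-0.003159 → y ← 1.372282 + 0.29·(-0.003159) = 1.371366
t=2.870000, y=1.371366: f=-0.000645 → y ← 1.371366 + 0.29·(-0.000645) = 1.371179
t=3.160000, y=1.371179: f=-0.000132 → y ← 1.371179 + 0.29·(-0.000132) = 1.371141
y(3.45) ≈ 1.3711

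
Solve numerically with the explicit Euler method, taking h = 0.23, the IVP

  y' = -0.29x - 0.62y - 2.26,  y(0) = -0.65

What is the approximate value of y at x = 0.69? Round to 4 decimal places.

-1.8011

Euler: y_{n+1} = y_n + h·f(x_n, y_n).
x=0.000000, y=-0.650000: f=-1.857000 → y ← -0.650000 + 0.23·(-1.857000) = -1.077110
x=0.230000, y=-1.077110: f=-1.658892 → y ← -1.077110 + 0.23·(-1.658892) = -1.458655
x=0.460000, y=-1.458655: f=-1.489034 → y ← -1.458655 + 0.23·(-1.489034) = -1.801133
y(0.69) ≈ -1.8011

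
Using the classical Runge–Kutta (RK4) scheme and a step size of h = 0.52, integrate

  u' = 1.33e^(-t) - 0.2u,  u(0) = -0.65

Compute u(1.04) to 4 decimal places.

0.2347

RK4: k1 = f(t_n, u_n); k2 = f(t_n + h/2, u_n + (h/2)·k1); k3 = f(t_n + h/2, u_n + (h/2)·k2); k4 = f(t_n + h, u_n + h·k3); u_{n+1} = u_n + (h/6)·(k1 + 2k2 + 2k3 + k4).
t=0.000000, u=-0.650000:
  k1 = f(0.000000, -0.650000) = 1.460000
  k2 = f(0.260000, -0.270400) = 1.079579
  k3 = f(0.260000, -0.369310) = 1.099361
  k4 = f(0.520000, -0.078333) = 0.806379
  u ← -0.650000 + (0.52/6)·(k1 + 2k2 + 2k3 + k4) = -0.075898
t=0.520000, u=-0.075898:
  k1 = f(0.520000, -0.075898) = 0.805892
  k2 = f(0.780000, 0.133634) = 0.582953
  k3 = f(0.780000, 0.075670) = 0.594546
  k4 = f(1.040000, 0.233266) = 0.423441
  u ← -0.075898 + (0.52/6)·(k1 + 2k2 + 2k3 + k4) = 0.234744
u(1.04) ≈ 0.2347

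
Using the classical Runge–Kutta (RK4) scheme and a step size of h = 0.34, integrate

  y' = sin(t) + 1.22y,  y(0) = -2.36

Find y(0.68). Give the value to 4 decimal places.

RK4: k1 = f(t_n, y_n); k2 = f(t_n + h/2, y_n + (h/2)·k1); k3 = f(t_n + h/2, y_n + (h/2)·k2); k4 = f(t_n + h, y_n + h·k3); y_{n+1} = y_n + (h/6)·(k1 + 2k2 + 2k3 + k4).
t=0.000000, y=-2.360000:
  k1 = f(0.000000, -2.360000) = -2.879200
  k2 = f(0.170000, -2.849464) = -3.307164
  k3 = f(0.170000, -2.922218) = -3.395923
  k4 = f(0.340000, -3.514614) = -3.954342
  y ← -2.360000 + (0.34/6)·(k1 + 2k2 + 2k3 + k4) = -3.506917
t=0.340000, y=-3.506917:
  k1 = f(0.340000, -3.506917) = -3.944952
  k2 = f(0.510000, -4.177559) = -4.608445
  k3 = f(0.510000, -4.290353) = -4.746053
  k4 = f(0.680000, -5.120575) = -5.618309
  y ← -3.506917 + (0.34/6)·(k1 + 2k2 + 2k3 + k4) = -5.109012
y(0.68) ≈ -5.1090

-5.1090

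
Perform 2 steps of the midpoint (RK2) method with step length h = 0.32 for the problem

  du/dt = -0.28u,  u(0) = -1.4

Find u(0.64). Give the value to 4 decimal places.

-1.1706

Midpoint: k1 = f(t_n, u_n); k2 = f(t_n + h/2, u_n + (h/2)·k1); u_{n+1} = u_n + h·k2.
t=0.000000, u=-1.400000:
  k1 = f(0.000000, -1.400000) = 0.392000
  k2 = f(0.160000, -1.337280) = 0.374438
  u ← -1.400000 + 0.32·0.374438 = -1.280180
t=0.320000, u=-1.280180:
  k1 = f(0.320000, -1.280180) = 0.358450
  k2 = f(0.480000, -1.222828) = 0.342392
  u ← -1.280180 + 0.32·0.342392 = -1.170614
u(0.64) ≈ -1.1706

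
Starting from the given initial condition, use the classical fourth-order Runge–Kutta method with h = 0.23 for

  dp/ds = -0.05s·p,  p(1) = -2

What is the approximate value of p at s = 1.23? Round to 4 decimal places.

-1.9745

RK4: k1 = f(s_n, p_n); k2 = f(s_n + h/2, p_n + (h/2)·k1); k3 = f(s_n + h/2, p_n + (h/2)·k2); k4 = f(s_n + h, p_n + h·k3); p_{n+1} = p_n + (h/6)·(k1 + 2k2 + 2k3 + k4).
s=1.000000, p=-2.000000:
  k1 = f(1.000000, -2.000000) = 0.100000
  k2 = f(1.115000, -1.988500) = 0.110859
  k3 = f(1.115000, -1.987251) = 0.110789
  k4 = f(1.230000, -1.974518) = 0.121433
  p ← -2.000000 + (0.23/6)·(k1 + 2k2 + 2k3 + k4) = -1.974519
p(1.23) ≈ -1.9745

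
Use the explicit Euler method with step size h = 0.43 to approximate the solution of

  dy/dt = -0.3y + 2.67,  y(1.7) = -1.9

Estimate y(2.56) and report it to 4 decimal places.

Euler: y_{n+1} = y_n + h·f(t_n, y_n).
t=1.700000, y=-1.900000: f=3.240000 → y ← -1.900000 + 0.43·3.240000 = -0.506800
t=2.130000, y=-0.506800: f=2.822040 → y ← -0.506800 + 0.43·2.822040 = 0.706677
y(2.56) ≈ 0.7067

0.7067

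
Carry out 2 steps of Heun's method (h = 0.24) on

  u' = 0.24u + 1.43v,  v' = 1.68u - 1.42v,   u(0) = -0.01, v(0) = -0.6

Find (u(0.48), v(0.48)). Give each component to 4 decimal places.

Heun on (u,v): k1 = f(s_n, state_n); k2 = f(s_n + h, state_n + h·k1); state_{n+1} = state_n + (h/2)·(k1 + k2).
0.000000: (-0.010000, -0.600000)
  k1 = (-0.860400, 0.835200)
  predictor → (-0.216496, -0.399552)
  k2 = (-0.623318, 0.203651)
  → (-0.188046, -0.475338)
0.240000: (-0.188046, -0.475338)
  k1 = (-0.724864, 0.359062)
  predictor → (-0.362014, -0.389163)
  k2 = (-0.643386, -0.055571)
  → (-0.352236, -0.438919)
(u(0.48), v(0.48)) ≈ (-0.3522, -0.4389)

-0.3522, -0.4389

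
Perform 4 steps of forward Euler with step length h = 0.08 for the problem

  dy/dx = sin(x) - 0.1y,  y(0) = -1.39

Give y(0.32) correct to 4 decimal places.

Euler: y_{n+1} = y_n + h·f(x_n, y_n).
x=0.000000, y=-1.390000: f=0.139000 → y ← -1.390000 + 0.08·0.139000 = -1.378880
x=0.080000, y=-1.378880: f=0.217803 → y ← -1.378880 + 0.08·0.217803 = -1.361456
x=0.160000, y=-1.361456: f=0.295464 → y ← -1.361456 + 0.08·0.295464 = -1.337819
x=0.240000, y=-1.337819: f=0.371484 → y ← -1.337819 + 0.08·0.371484 = -1.308100
y(0.32) ≈ -1.3081

-1.3081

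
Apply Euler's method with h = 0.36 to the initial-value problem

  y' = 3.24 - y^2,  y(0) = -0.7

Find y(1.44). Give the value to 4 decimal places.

Euler: y_{n+1} = y_n + h·f(x_n, y_n).
x=0.000000, y=-0.700000: f=2.750000 → y ← -0.700000 + 0.36·2.750000 = 0.290000
x=0.360000, y=0.290000: f=3.155900 → y ← 0.290000 + 0.36·3.155900 = 1.426124
x=0.720000, y=1.426124: f=1.206170 → y ← 1.426124 + 0.36·1.206170 = 1.860345
x=1.080000, y=1.860345: f=-0.220885 → y ← 1.860345 + 0.36·(-0.220885) = 1.780827
y(1.44) ≈ 1.7808

1.7808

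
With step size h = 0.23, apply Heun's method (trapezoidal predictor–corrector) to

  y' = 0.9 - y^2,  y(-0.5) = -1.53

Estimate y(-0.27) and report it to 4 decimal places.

-1.9907

Heun: k1 = f(x_n, y_n); k2 = f(x_n + h, y_n + h·k1); y_{n+1} = y_n + (h/2)·(k1 + k2).
x=-0.500000, y=-1.530000:
  k1 = f(-0.500000, -1.530000) = -1.440900
  k2 = f(-0.270000, -1.861407) = -2.564836
  y ← -1.530000 + (0.23/2)·(-1.440900 + (-2.564836)) = -1.990660
y(-0.27) ≈ -1.9907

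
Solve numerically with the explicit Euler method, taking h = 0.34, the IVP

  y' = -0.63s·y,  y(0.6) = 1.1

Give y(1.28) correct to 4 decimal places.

Euler: y_{n+1} = y_n + h·f(s_n, y_n).
s=0.600000, y=1.100000: f=-0.415800 → y ← 1.100000 + 0.34·(-0.415800) = 0.958628
s=0.940000, y=0.958628: f=-0.567700 → y ← 0.958628 + 0.34·(-0.567700) = 0.765610
y(1.28) ≈ 0.7656

0.7656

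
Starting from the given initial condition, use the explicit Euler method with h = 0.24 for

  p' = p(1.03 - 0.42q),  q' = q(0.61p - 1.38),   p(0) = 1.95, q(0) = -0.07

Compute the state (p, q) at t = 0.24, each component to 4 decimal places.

Euler on (p,q): p_{n+1} = p_n + h·p', q_{n+1} = q_n + h·q'.
0.000000: (1.950000, -0.070000); f=(2.065830, 0.013335) → (2.445799, -0.066800)
(p(0.24), q(0.24)) ≈ (2.4458, -0.0668)

2.4458, -0.0668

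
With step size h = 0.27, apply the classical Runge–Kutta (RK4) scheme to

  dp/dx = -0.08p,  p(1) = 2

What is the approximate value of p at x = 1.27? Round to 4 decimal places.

RK4: k1 = f(x_n, p_n); k2 = f(x_n + h/2, p_n + (h/2)·k1); k3 = f(x_n + h/2, p_n + (h/2)·k2); k4 = f(x_n + h, p_n + h·k3); p_{n+1} = p_n + (h/6)·(k1 + 2k2 + 2k3 + k4).
x=1.000000, p=2.000000:
  k1 = f(1.000000, 2.000000) = -0.160000
  k2 = f(1.135000, 1.978400) = -0.158272
  k3 = f(1.135000, 1.978633) = -0.158291
  k4 = f(1.270000, 1.957262) = -0.156581
  p ← 2.000000 + (0.27/6)·(k1 + 2k2 + 2k3 + k4) = 1.957263
p(1.27) ≈ 1.9573

1.9573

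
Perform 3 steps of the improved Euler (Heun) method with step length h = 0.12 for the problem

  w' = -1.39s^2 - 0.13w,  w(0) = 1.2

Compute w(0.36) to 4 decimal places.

Heun: k1 = f(s_n, w_n); k2 = f(s_n + h, w_n + h·k1); w_{n+1} = w_n + (h/2)·(k1 + k2).
s=0.000000, w=1.200000:
  k1 = f(0.000000, 1.200000) = -0.156000
  k2 = f(0.120000, 1.181280) = -0.173582
  w ← 1.200000 + (0.12/2)·(-0.156000 + (-0.173582)) = 1.180225
s=0.120000, w=1.180225:
  k1 = f(0.120000, 1.180225) = -0.173445
  k2 = f(0.240000, 1.159412) = -0.230788
  w ← 1.180225 + (0.12/2)·(-0.173445 + (-0.230788)) = 1.155971
s=0.240000, w=1.155971:
  k1 = f(0.240000, 1.155971) = -0.230340
  k2 = f(0.360000, 1.128330) = -0.326827
  w ← 1.155971 + (0.12/2)·(-0.230340 + (-0.326827)) = 1.122541
w(0.36) ≈ 1.1225

1.1225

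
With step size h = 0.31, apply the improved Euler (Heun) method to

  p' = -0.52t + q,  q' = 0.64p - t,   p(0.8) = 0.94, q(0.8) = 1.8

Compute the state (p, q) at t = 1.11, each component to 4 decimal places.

Heun on (p,q): k1 = f(t_n, state_n); k2 = f(t_n + h, state_n + h·k1); state_{n+1} = state_n + (h/2)·(k1 + k2).
0.800000: (0.940000, 1.800000)
  k1 = (1.384000, -0.198400)
  predictor → (1.369040, 1.738496)
  k2 = (1.161296, -0.233814)
  → (1.334521, 1.733007)
(p(1.11), q(1.11)) ≈ (1.3345, 1.7330)

1.3345, 1.7330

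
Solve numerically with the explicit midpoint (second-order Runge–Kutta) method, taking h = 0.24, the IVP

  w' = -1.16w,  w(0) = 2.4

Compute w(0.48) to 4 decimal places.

Midpoint: k1 = f(x_n, w_n); k2 = f(x_n + h/2, w_n + (h/2)·k1); w_{n+1} = w_n + h·k2.
x=0.000000, w=2.400000:
  k1 = f(0.000000, 2.400000) = -2.784000
  k2 = f(0.120000, 2.065920) = -2.396467
  w ← 2.400000 + 0.24·(-2.396467) = 1.824848
x=0.240000, w=1.824848:
  k1 = f(0.240000, 1.824848) = -2.116824
  k2 = f(0.360000, 1.570829) = -1.822162
  w ← 1.824848 + 0.24·(-1.822162) = 1.387529
w(0.48) ≈ 1.3875

1.3875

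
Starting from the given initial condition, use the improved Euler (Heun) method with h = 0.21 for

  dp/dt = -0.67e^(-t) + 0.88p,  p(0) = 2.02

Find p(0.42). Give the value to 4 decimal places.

Heun: k1 = f(t_n, p_n); k2 = f(t_n + h, p_n + h·k1); p_{n+1} = p_n + (h/2)·(k1 + k2).
t=0.000000, p=2.020000:
  k1 = f(0.000000, 2.020000) = 1.107600
  k2 = f(0.210000, 2.252596) = 1.439193
  p ← 2.020000 + (0.21/2)·(1.107600 + 1.439193) = 2.287413
t=0.210000, p=2.287413:
  k1 = f(0.210000, 2.287413) = 1.469832
  k2 = f(0.420000, 2.596078) = 1.844327
  p ← 2.287413 + (0.21/2)·(1.469832 + 1.844327) = 2.635400
p(0.42) ≈ 2.6354

2.6354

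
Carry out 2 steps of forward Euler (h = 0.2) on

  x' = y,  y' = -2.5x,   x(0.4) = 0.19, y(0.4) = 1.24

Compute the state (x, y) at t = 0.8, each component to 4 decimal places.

0.6670, 0.9260

Euler on (x,y): x_{n+1} = x_n + h·x', y_{n+1} = y_n + h·y'.
0.400000: (0.190000, 1.240000); f=(1.240000, -0.475000) → (0.438000, 1.145000)
0.600000: (0.438000, 1.145000); f=(1.145000, -1.095000) → (0.667000, 0.926000)
(x(0.8), y(0.8)) ≈ (0.6670, 0.9260)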